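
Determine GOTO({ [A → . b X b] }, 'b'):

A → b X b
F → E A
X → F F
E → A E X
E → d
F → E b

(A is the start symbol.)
{ [A → . b X b], [A → b . X b], [E → . A E X], [E → . d], [F → . E A], [F → . E b], [X → . F F] }

GOTO(I, 'b') = CLOSURE({ [A → αX.β] : [A → α.Xβ] ∈ I, X = 'b' })

Items with dot before 'b', with the dot advanced:
  [A → . b X b] → [A → b . X b]
Closure of the advanced items:
  [A → b . X b] has the dot before X: add [X → . F F]
  [X → . F F] has the dot before F: add [F → . E A], [F → . E b]
  [F → . E A] has the dot before E: add [E → . A E X], [E → . d]
  [E → . A E X] has the dot before A: add [A → . b X b]

GOTO = { [A → . b X b], [A → b . X b], [E → . A E X], [E → . d], [F → . E A], [F → . E b], [X → . F F] }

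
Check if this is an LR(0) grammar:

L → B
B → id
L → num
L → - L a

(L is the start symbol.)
Yes, the grammar is LR(0)

Augment with L' → L and build the canonical LR(0) collection (I0 = CLOSURE({[L' → . L]}), then GOTO on every symbol after a dot until no new states appear). It has 8 states:
  I0: { [B → . id], [L → . - L a], [L → . B], [L → . num], [L' → . L] }  — shift
  I1: { [B → . id], [L → - . L a], [L → . - L a], [L → . B], [L → . num] }  — shift
  I2: { [L → B .] }  — reduce
  I3: { [L' → L .] }  — accept
  I4: { [B → id .] }  — reduce
  I5: { [L → num .] }  — reduce
  I6: { [L → - L . a] }  — shift
  I7: { [L → - L a .] }  — reduce

Every state is either a pure shift/goto state or contains exactly one complete item and nothing to shift — no conflicts. The grammar is LR(0).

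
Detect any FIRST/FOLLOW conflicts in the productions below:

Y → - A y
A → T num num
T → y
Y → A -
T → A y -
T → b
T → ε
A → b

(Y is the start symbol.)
Yes. T → A y '-' with FOLLOW(T) on { 'num' }

A FIRST/FOLLOW conflict occurs when a non-terminal N has a nullable alternative N → β (β ⇒* ε) and another alternative N → α with FIRST(α) ∩ FOLLOW(N) ≠ ∅: on such a lookahead the parser cannot decide between expanding α and letting N vanish via β.

Nullable non-terminals: T.
FIRST sets used below: FIRST(A) = { 'b', 'num', 'y' }

T: nullable alternative(s) T → ε; FOLLOW(T) = { 'num' }
  T → y: FIRST \ {ε} = { 'y' } — disjoint from FOLLOW(T)
  T → A y -: FIRST \ {ε} = { 'b', 'num', 'y' } — overlaps FOLLOW(T) on { 'num' }: CONFLICT
  T → b: FIRST \ {ε} = { 'b' } — disjoint from FOLLOW(T)
  T → ε: FIRST \ {ε} = { } — this is the only nullable alternative, skip

A, Y have no nullable alternative, so no FIRST/FOLLOW check is needed there.

So the grammar has 1 FIRST/FOLLOW conflict (marked CONFLICT above).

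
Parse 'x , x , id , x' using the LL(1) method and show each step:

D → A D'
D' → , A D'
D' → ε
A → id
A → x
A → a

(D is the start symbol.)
LL(1) parsing maintains a stack (initially the start symbol over $) and the input. At each step: if the stack top is a terminal, match it against the current input token; if it is a non-terminal N, replace it with the RHS of M[N, lookahead] (the unique production whose predict set contains the lookahead).

Stack is shown with the top on the left.

Stack     Input             Action
----------------------------------
D $       x , x , id , x $  output D → A D'
A D' $    x , x , id , x $  output A → x
x D' $    x , x , id , x $  match 'x'
D' $      , x , id , x $    output D' → , A D'
, A D' $  , x , id , x $    match ','
A D' $    x , id , x $      output A → x
x D' $    x , id , x $      match 'x'
D' $      , id , x $        output D' → , A D'
, A D' $  , id , x $        match ','
A D' $    id , x $          output A → id
id D' $   id , x $          match 'id'
D' $      , x $             output D' → , A D'
, A D' $  , x $             match ','
A D' $    x $               output A → x
x D' $    x $               match 'x'
D' $      $                 output D' → ε
$         $                 accept

The string is accepted.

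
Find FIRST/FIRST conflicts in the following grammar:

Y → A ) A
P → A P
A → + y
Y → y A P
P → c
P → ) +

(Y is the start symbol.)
A FIRST/FIRST conflict occurs when two productions N → α and N → β for the same non-terminal have FIRST(α) ∩ FIRST(β) ≠ ∅ (with ε ∈ FIRST of a nullable right-hand side, so two nullable alternatives also conflict).

FIRST sets of the non-terminals at (or reachable through a nullable prefix from) the front of some alternative:
  FIRST(A) = { '+' }

Productions for Y:
  Y → A ) A: FIRST = { '+' }
  Y → y A P: FIRST = { 'y' }
Productions for P:
  P → A P: FIRST = { '+' }
  P → c: FIRST = { 'c' }
  P → ) +: FIRST = { ')' }
A has only one production, so no FIRST/FIRST conflict is possible there.

All alternatives of each non-terminal have pairwise disjoint FIRST sets.

Answer: No FIRST/FIRST conflicts.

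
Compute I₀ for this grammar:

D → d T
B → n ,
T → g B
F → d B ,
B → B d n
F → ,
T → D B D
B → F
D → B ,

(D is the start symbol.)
First, augment the grammar with D' → D
I₀ = CLOSURE({ [D' → . D] }):
  [D' → . D] has the dot before D: add [D → . d T], [D → . B ,]
  [D → . B ,] has the dot before B: add [B → . n ,], [B → . B d n], [B → . F]
  [B → . F] has the dot before F: add [F → . d B ,], [F → . ,]
No further items can be added.

I₀ = { [B → . B d n], [B → . F], [B → . n ,], [D → . B ,], [D → . d T], [D' → . D], [F → . ,], [F → . d B ,] }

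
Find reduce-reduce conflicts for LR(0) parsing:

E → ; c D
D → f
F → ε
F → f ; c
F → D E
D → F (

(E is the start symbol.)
No reduce-reduce conflicts

A reduce-reduce conflict occurs when an LR(0) state has two complete items [A → α .] and [B → β .] — both call for a reduction, and with no lookahead the parser cannot choose between them.

Augment with E' → E and build the canonical LR(0) collection (I0 = CLOSURE({[E' → . E]}), then GOTO on every symbol after a dot until no new states appear). It has 11 states:
  I0: { [E → . ; c D], [E' → . E] }  — shift
  I1: { [E → ; . c D] }  — shift
  I2: { [E' → E .] }  — accept
  I3: { [D → . F (], [D → . f], [E → ; c . D], [F → . D E], [F → . f ; c], [F → .] }  — shift, reduce
  I4: { [E → . ; c D], [E → ; c D .], [F → D . E] }  — shift, reduce
  I5: { [D → F . (] }  — shift
  I6: { [D → f .], [F → f . ; c] }  — shift, reduce
  I7: { [F → f ; . c] }  — shift
  I8: { [F → f ; c .] }  — reduce
  I9: { [D → F ( .] }  — reduce
  I10: { [F → D E .] }  — reduce

No state contains more than one complete item.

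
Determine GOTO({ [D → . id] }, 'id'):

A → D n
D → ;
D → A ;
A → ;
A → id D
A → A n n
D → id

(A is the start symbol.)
{ [D → id .] }

GOTO(I, 'id') = CLOSURE({ [A → αX.β] : [A → α.Xβ] ∈ I, X = 'id' })

Items with dot before 'id', with the dot advanced:
  [D → . id] → [D → id .]
Closure adds nothing (no advanced item has the dot before a non-terminal).

GOTO = { [D → id .] }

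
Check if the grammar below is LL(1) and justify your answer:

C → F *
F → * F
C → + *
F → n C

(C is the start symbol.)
A grammar is LL(1) if for each non-terminal N with multiple productions, the predict sets of those productions are pairwise disjoint, where PREDICT(N → α) = (FIRST(α) \ {ε}) ∪ (FOLLOW(N) if α ⇒* ε).

Relevant sets:
  FIRST(F) = { '*', 'n' }

For C:
  PREDICT(C → F '*') = { '*', 'n' }
  PREDICT(C → '+' '*') = { '+' }
For F:
  PREDICT(F → '*' F) = { '*' }
  PREDICT(F → n C) = { 'n' }

All predict sets are disjoint. The grammar IS LL(1).

Answer: Yes, the grammar is LL(1).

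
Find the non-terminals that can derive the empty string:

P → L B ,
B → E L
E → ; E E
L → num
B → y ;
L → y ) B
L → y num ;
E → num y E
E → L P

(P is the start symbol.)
A non-terminal is nullable if it can derive ε (the empty string): either it has an ε-production, or it has a production whose right-hand side consists entirely of nullable non-terminals.

There are no ε-productions, so no non-terminal can derive ε.
No non-terminals are nullable.

Answer: None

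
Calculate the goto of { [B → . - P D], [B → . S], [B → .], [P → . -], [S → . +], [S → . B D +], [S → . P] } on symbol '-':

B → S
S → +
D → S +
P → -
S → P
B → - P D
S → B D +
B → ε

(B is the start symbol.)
{ [B → - . P D], [P → - .], [P → . -] }

GOTO(I, '-') = CLOSURE({ [A → αX.β] : [A → α.Xβ] ∈ I, X = '-' })

Items with dot before '-', with the dot advanced:
  [B → . - P D] → [B → - . P D]
  [P → . -] → [P → - .]
Closure of the advanced items:
  [B → - . P D] has the dot before P: add [P → . -]

GOTO = { [B → - . P D], [P → - .], [P → . -] }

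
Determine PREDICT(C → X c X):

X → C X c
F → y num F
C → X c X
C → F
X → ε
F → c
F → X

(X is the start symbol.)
{ 'c', 'y' }

PREDICT(C → X c X) = (FIRST(RHS) \ {ε}) ∪ (FOLLOW(C) if ε ∈ FIRST(RHS), i.e. RHS ⇒* ε)
FIRST(X) = { 'c', 'y', ε }
FIRST(X c X) = { 'c', 'y' }
ε ∉ FIRST(X c X), so FOLLOW(C) is not added.
PREDICT(C → X c X) = { 'c', 'y' }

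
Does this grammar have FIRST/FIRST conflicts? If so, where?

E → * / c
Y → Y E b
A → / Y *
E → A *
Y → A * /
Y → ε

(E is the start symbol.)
Yes. Y → Y E b / Y → A '*' '/' on { '/' }

FIRST sets of the non-terminals at (or reachable through a nullable prefix from) the front of some alternative:
  FIRST(A) = { '/' }
  FIRST(Y) = { '*', '/', ε }
  FIRST(E) = { '*', '/' }

Productions for E:
  E → * / c: FIRST = { '*' }
  E → A *: FIRST = { '/' }
Productions for Y:
  Y → Y E b: FIRST = { '*', '/' }
  Y → A * /: FIRST = { '/' }
  Y → ε: FIRST = { ε }
A has only one production, so no FIRST/FIRST conflict is possible there.

Conflict for Y: Y → Y E b and Y → A * /
  Overlap: { '/' }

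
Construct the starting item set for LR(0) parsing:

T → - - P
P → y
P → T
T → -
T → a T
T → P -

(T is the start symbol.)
{ [P → . T], [P → . y], [T → . - - P], [T → . -], [T → . P -], [T → . a T], [T' → . T] }

First, augment the grammar with T' → T
I₀ = CLOSURE({ [T' → . T] }):
  [T' → . T] has the dot before T: add [T → . - - P], [T → . -], [T → . a T], [T → . P -]
  [T → . P -] has the dot before P: add [P → . y], [P → . T]
No further items can be added.

I₀ = { [P → . T], [P → . y], [T → . - - P], [T → . -], [T → . P -], [T → . a T], [T' → . T] }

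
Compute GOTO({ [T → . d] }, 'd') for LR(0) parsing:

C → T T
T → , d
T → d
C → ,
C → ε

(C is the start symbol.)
GOTO(I, 'd') = CLOSURE({ [A → αX.β] : [A → α.Xβ] ∈ I, X = 'd' })

Items with dot before 'd', with the dot advanced:
  [T → . d] → [T → d .]
Closure adds nothing (no advanced item has the dot before a non-terminal).

GOTO = { [T → d .] }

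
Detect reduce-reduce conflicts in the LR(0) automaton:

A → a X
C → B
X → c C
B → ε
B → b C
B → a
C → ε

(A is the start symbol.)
A reduce-reduce conflict occurs when an LR(0) state has two complete items [A → α .] and [B → β .] — both call for a reduction, and with no lookahead the parser cannot choose between them.

Augment with A' → A and build the canonical LR(0) collection (I0 = CLOSURE({[A' → . A]}), then GOTO on every symbol after a dot until no new states appear). It has 10 states:
  I0: { [A → . a X], [A' → . A] }  — shift
  I1: { [A' → A .] }  — accept
  I2: { [A → a . X], [X → . c C] }  — shift
  I3: { [A → a X .] }  — reduce
  I4: { [B → . a], [B → . b C], [B → .], [C → . B], [C → .], [X → c . C] }  — shift, 2 reduces
  I5: { [C → B .] }  — reduce
  I6: { [X → c C .] }  — reduce
  I7: { [B → a .] }  — reduce
  I8: { [B → . a], [B → . b C], [B → .], [B → b . C], [C → . B], [C → .] }  — shift, 2 reduces
  I9: { [B → b C .] }  — reduce

I4 contains complete items [B → .], [C → .] — reduce-reduce conflict.
I8 contains complete items [B → .], [C → .] — reduce-reduce conflict.

Answer: Yes — I4: [B → .] vs [C → .]; I8: [B → .] vs [C → .]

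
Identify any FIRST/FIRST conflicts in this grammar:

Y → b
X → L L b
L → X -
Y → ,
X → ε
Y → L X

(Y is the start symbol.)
No FIRST/FIRST conflicts.

FIRST sets of the non-terminals at (or reachable through a nullable prefix from) the front of some alternative:
  FIRST(L) = { '-' }

Productions for Y:
  Y → b: FIRST = { 'b' }
  Y → ,: FIRST = { ',' }
  Y → L X: FIRST = { '-' }
Productions for X:
  X → L L b: FIRST = { '-' }
  X → ε: FIRST = { ε }
L has only one production, so no FIRST/FIRST conflict is possible there.

All alternatives of each non-terminal have pairwise disjoint FIRST sets.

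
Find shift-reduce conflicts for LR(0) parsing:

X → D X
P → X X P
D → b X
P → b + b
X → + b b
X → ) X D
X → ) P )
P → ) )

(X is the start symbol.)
Yes — I15: [P → b + b .] vs [X → + b . b]; I16: [X → ) X D .] vs [D → . b X]; I21: [P → ) ) .] vs [D → . b X]

A shift-reduce conflict occurs when an LR(0) state has both:
  - a complete (reduce) item [A → α .] (dot at the end), and
  - a shift item [B → β . c γ] (dot before a terminal).

Augment with X' → X and build the canonical LR(0) collection (I0 = CLOSURE({[X' → . X]}), then GOTO on every symbol after a dot until no new states appear). It has 22 states:
  I0: { [D → . b X], [X → . ) P )], [X → . ) X D], [X → . + b b], [X → . D X], [X' → . X] }  — shift
  I1: { [D → . b X], [P → . ) )], [P → . X X P], [P → . b + b], [X → ) . P )], [X → ) . X D], [X → . ) P )], [X → . ) X D], [X → . + b b], [X → . D X] }  — shift
  I2: { [X → + . b b] }  — shift
  I3: { [D → . b X], [X → . ) P )], [X → . ) X D], [X → . + b b], [X → . D X], [X → D . X] }  — shift
  I4: { [X' → X .] }  — accept
  I5: { [D → . b X], [D → b . X], [X → . ) P )], [X → . ) X D], [X → . + b b], [X → . D X] }  — shift
  I6: { [D → b X .] }  — reduce
  I7: { [X → D X .] }  — reduce
  I8: { [X → + b . b] }  — shift
  I9: { [X → + b b .] }  — reduce
  I10: { [D → . b X], [P → ) . )], [P → . ) )], [P → . X X P], [P → . b + b], [X → ) . P )], [X → ) . X D], [X → . ) P )], [X → . ) X D], [X → . + b b], [X → . D X] }  — shift
  I11: { [X → ) P . )] }  — shift
  I12: { [D → . b X], [P → X . X P], [X → ) X . D], [X → . ) P )], [X → . ) X D], [X → . + b b], [X → . D X] }  — shift
  I13: { [D → . b X], [D → b . X], [P → b . + b], [X → . ) P )], [X → . ) X D], [X → . + b b], [X → . D X] }  — shift
  I14: { [P → b + . b], [X → + . b b] }  — shift
  I15: { [P → b + b .], [X → + b . b] }  — shift, reduce
  I16: { [D → . b X], [X → ) X D .], [X → . ) P )], [X → . ) X D], [X → . + b b], [X → . D X], [X → D . X] }  — shift, reduce
  I17: { [D → . b X], [P → . ) )], [P → . X X P], [P → . b + b], [P → X X . P], [X → . ) P )], [X → . ) X D], [X → . + b b], [X → . D X] }  — shift
  I18: { [P → X X P .] }  — reduce
  I19: { [D → . b X], [P → X . X P], [X → . ) P )], [X → . ) X D], [X → . + b b], [X → . D X] }  — shift
  I20: { [X → ) P ) .] }  — reduce
  I21: { [D → . b X], [P → ) ) .], [P → ) . )], [P → . ) )], [P → . X X P], [P → . b + b], [X → ) . P )], [X → ) . X D], [X → . ) P )], [X → . ) X D], [X → . + b b], [X → . D X] }  — shift, reduce

I15 contains reduce item [P → b + b .] and shift item [X → + b . b] — shift-reduce conflict.
I16 contains reduce item [X → ) X D .] and shift items [D → . b X], [X → . ) P )], [X → . ) X D], [X → . + b b] — shift-reduce conflict.
I21 contains reduce item [P → ) ) .] and shift items [D → . b X], [P → . ) )], [P → ) . )], [P → . b + b], [X → . ) P )], [X → . ) X D], [X → . + b b] — shift-reduce conflict.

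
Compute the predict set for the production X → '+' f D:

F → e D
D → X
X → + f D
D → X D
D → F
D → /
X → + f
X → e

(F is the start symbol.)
{ '+' }

PREDICT(X → '+' f D) = (FIRST(RHS) \ {ε}) ∪ (FOLLOW(X) if ε ∈ FIRST(RHS), i.e. RHS ⇒* ε)
FIRST('+' f D) = { '+' }
ε ∉ FIRST('+' f D), so FOLLOW(X) is not added.
PREDICT(X → '+' f D) = { '+' }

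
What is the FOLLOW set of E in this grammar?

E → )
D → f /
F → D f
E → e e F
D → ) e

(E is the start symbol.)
E is the start symbol, so $ ∈ FOLLOW(E).
E does not occur on any right-hand side.

Taking the union: FOLLOW(E) = { $ }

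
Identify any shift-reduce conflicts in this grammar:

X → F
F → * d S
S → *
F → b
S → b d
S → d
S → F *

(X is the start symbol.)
Yes — I6: [S → * .] vs [F → * . d S]; I9: [F → b .] vs [S → b . d]

A shift-reduce conflict occurs when an LR(0) state has both:
  - a complete (reduce) item [A → α .] (dot at the end), and
  - a shift item [B → β . c γ] (dot before a terminal).

Augment with X' → X and build the canonical LR(0) collection (I0 = CLOSURE({[X' → . X]}), then GOTO on every symbol after a dot until no new states appear). It has 13 states:
  I0: { [F → . * d S], [F → . b], [X → . F], [X' → . X] }  — shift
  I1: { [F → * . d S] }  — shift
  I2: { [X → F .] }  — reduce
  I3: { [X' → X .] }  — accept
  I4: { [F → b .] }  — reduce
  I5: { [F → * d . S], [F → . * d S], [F → . b], [S → . *], [S → . F *], [S → . b d], [S → . d] }  — shift
  I6: { [F → * . d S], [S → * .] }  — shift, reduce
  I7: { [S → F . *] }  — shift
  I8: { [F → * d S .] }  — reduce
  I9: { [F → b .], [S → b . d] }  — shift, reduce
  I10: { [S → d .] }  — reduce
  I11: { [S → b d .] }  — reduce
  I12: { [S → F * .] }  — reduce

I6 contains reduce item [S → * .] and shift item [F → * . d S] — shift-reduce conflict.
I9 contains reduce item [F → b .] and shift item [S → b . d] — shift-reduce conflict.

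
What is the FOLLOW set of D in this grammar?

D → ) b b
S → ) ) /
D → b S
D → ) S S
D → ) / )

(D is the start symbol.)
D is the start symbol, so $ ∈ FOLLOW(D).
D does not occur on any right-hand side.

Taking the union: FOLLOW(D) = { $ }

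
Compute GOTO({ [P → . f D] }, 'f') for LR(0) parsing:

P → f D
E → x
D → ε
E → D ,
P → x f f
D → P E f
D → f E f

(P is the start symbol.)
GOTO(I, 'f') = CLOSURE({ [A → αX.β] : [A → α.Xβ] ∈ I, X = 'f' })

Items with dot before 'f', with the dot advanced:
  [P → . f D] → [P → f . D]
Closure of the advanced items:
  [P → f . D] has the dot before D: add [D → .], [D → . P E f], [D → . f E f]
  [D → . P E f] has the dot before P: add [P → . f D], [P → . x f f]

GOTO = { [D → . P E f], [D → . f E f], [D → .], [P → . f D], [P → . x f f], [P → f . D] }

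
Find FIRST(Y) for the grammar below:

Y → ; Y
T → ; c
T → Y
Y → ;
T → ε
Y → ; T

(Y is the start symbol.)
{ ';' }

To compute FIRST(Y), examine every production with Y on the left-hand side, reading each right-hand side left to right until a non-nullable symbol is reached.

From Y → ; Y:
  - ';' is a terminal: add ';' and stop
From Y → ;:
  - ';' is a terminal: add ';' and stop
From Y → ; T:
  - ';' is a terminal: add ';' and stop

Collecting: FIRST(Y) = { ';' }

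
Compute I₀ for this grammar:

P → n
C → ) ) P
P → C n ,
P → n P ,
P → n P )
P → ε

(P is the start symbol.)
{ [C → . ) ) P], [P → . C n ,], [P → . n P )], [P → . n P ,], [P → . n], [P → .], [P' → . P] }

First, augment the grammar with P' → P
I₀ = CLOSURE({ [P' → . P] }):
  [P' → . P] has the dot before P: add [P → . n], [P → . C n ,], [P → . n P ,], [P → . n P )], [P → .]
  [P → . C n ,] has the dot before C: add [C → . ) ) P]
No further items can be added.

I₀ = { [C → . ) ) P], [P → . C n ,], [P → . n P )], [P → . n P ,], [P → . n], [P → .], [P' → . P] }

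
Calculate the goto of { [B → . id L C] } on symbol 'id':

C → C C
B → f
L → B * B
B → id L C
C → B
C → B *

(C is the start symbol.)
GOTO(I, 'id') = CLOSURE({ [A → αX.β] : [A → α.Xβ] ∈ I, X = 'id' })

Items with dot before 'id', with the dot advanced:
  [B → . id L C] → [B → id . L C]
Closure of the advanced items:
  [B → id . L C] has the dot before L: add [L → . B * B]
  [L → . B * B] has the dot before B: add [B → . f], [B → . id L C]

GOTO = { [B → . f], [B → . id L C], [B → id . L C], [L → . B * B] }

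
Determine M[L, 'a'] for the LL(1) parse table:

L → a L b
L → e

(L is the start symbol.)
L → a L b

To find M[L, 'a'], we find productions for L where 'a' is in the predict set (PREDICT(N → α) = (FIRST(α) \ {ε}) ∪ (FOLLOW(N) if α ⇒* ε)).

L → a L b: PREDICT = { 'a' }
  'a' is in predict set, so this production goes in M[L, 'a']
L → e: PREDICT = { 'e' }

M[L, 'a'] = L → a L b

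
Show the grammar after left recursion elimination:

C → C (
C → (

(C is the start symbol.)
C → ( C'
C' → ( C'
C' → ε

C is directly left-recursive. The standard transformation for
  A → A α₁ | ... | A α_m | β₁ | ... | β_n
is
  A  → β₁ A' | ... | β_n A'
  A' → α₁ A' | ... | α_m A' | ε

C → ( becomes C → ( C'
C → C ( becomes C' → ( C'
Add C' → ε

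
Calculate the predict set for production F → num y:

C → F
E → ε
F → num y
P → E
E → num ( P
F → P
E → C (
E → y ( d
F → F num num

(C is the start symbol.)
{ 'num' }

PREDICT(F → num y) = (FIRST(RHS) \ {ε}) ∪ (FOLLOW(F) if ε ∈ FIRST(RHS), i.e. RHS ⇒* ε)
FIRST(num y) = { 'num' }
ε ∉ FIRST(num y), so FOLLOW(F) is not added.
PREDICT(F → num y) = { 'num' }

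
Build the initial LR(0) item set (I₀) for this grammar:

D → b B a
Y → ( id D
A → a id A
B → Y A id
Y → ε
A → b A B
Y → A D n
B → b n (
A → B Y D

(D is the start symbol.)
First, augment the grammar with D' → D
I₀ = CLOSURE({ [D' → . D] }):
  [D' → . D] has the dot before D: add [D → . b B a]
No further items can be added.

I₀ = { [D → . b B a], [D' → . D] }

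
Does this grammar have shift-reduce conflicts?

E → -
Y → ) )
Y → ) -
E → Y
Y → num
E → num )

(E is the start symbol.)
Yes — I5: [Y → num .] vs [E → num . )]

A shift-reduce conflict occurs when an LR(0) state has both:
  - a complete (reduce) item [A → α .] (dot at the end), and
  - a shift item [B → β . c γ] (dot before a terminal).

Augment with E' → E and build the canonical LR(0) collection (I0 = CLOSURE({[E' → . E]}), then GOTO on every symbol after a dot until no new states appear). It has 9 states:
  I0: { [E → . -], [E → . Y], [E → . num )], [E' → . E], [Y → . ) )], [Y → . ) -], [Y → . num] }  — shift
  I1: { [Y → ) . )], [Y → ) . -] }  — shift
  I2: { [E → - .] }  — reduce
  I3: { [E' → E .] }  — accept
  I4: { [E → Y .] }  — reduce
  I5: { [E → num . )], [Y → num .] }  — shift, reduce
  I6: { [E → num ) .] }  — reduce
  I7: { [Y → ) ) .] }  — reduce
  I8: { [Y → ) - .] }  — reduce

I5 contains reduce item [Y → num .] and shift item [E → num . )] — shift-reduce conflict.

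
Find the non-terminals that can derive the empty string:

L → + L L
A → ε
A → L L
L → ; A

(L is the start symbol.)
A non-terminal is nullable if it can derive ε (the empty string): either it has an ε-production, or it has a production whose right-hand side consists entirely of nullable non-terminals.

ε-productions: A → ε
So A is immediately nullable.
No further non-terminal can be added: every production for the remaining non-terminals contains a terminal or a non-nullable non-terminal.
Nullable = { 'A' }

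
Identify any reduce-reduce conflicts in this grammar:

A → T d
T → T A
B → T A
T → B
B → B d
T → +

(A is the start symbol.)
Yes — I5: [B → T A .] vs [T → T A .]

A reduce-reduce conflict occurs when an LR(0) state has two complete items [A → α .] and [B → β .] — both call for a reduction, and with no lookahead the parser cannot choose between them.

Augment with A' → A and build the canonical LR(0) collection (I0 = CLOSURE({[A' → . A]}), then GOTO on every symbol after a dot until no new states appear). It has 8 states:
  I0: { [A → . T d], [A' → . A], [B → . B d], [B → . T A], [T → . +], [T → . B], [T → . T A] }  — shift
  I1: { [T → + .] }  — reduce
  I2: { [A' → A .] }  — accept
  I3: { [B → B . d], [T → B .] }  — shift, reduce
  I4: { [A → . T d], [A → T . d], [B → . B d], [B → . T A], [B → T . A], [T → . +], [T → . B], [T → . T A], [T → T . A] }  — shift
  I5: { [B → T A .], [T → T A .] }  — 2 reduces
  I6: { [A → T d .] }  — reduce
  I7: { [B → B d .] }  — reduce

I5 contains complete items [B → T A .], [T → T A .] — reduce-reduce conflict.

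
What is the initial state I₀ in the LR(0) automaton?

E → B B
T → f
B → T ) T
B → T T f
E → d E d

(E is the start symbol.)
{ [B → . T ) T], [B → . T T f], [E → . B B], [E → . d E d], [E' → . E], [T → . f] }

First, augment the grammar with E' → E
I₀ = CLOSURE({ [E' → . E] }):
  [E' → . E] has the dot before E: add [E → . B B], [E → . d E d]
  [E → . B B] has the dot before B: add [B → . T ) T], [B → . T T f]
  [B → . T ) T] has the dot before T: add [T → . f]
No further items can be added.

I₀ = { [B → . T ) T], [B → . T T f], [E → . B B], [E → . d E d], [E' → . E], [T → . f] }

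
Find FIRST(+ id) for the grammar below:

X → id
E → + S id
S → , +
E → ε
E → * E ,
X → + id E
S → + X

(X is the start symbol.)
To compute FIRST(+ id), process the symbols left to right:
Symbol + is a terminal. Add '+' and stop.
FIRST(+ id) = { '+' }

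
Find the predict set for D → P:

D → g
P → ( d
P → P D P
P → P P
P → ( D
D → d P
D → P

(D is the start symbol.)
PREDICT(D → P) = (FIRST(RHS) \ {ε}) ∪ (FOLLOW(D) if ε ∈ FIRST(RHS), i.e. RHS ⇒* ε)
FIRST(P) = { '(' }
FIRST(P) = { '(' }
ε ∉ FIRST(P), so FOLLOW(D) is not added.
PREDICT(D → P) = { '(' }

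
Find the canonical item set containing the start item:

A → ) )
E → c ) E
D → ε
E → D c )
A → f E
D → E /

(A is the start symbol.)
First, augment the grammar with A' → A
I₀ = CLOSURE({ [A' → . A] }):
  [A' → . A] has the dot before A: add [A → . ) )], [A → . f E]
No further items can be added.

I₀ = { [A → . ) )], [A → . f E], [A' → . A] }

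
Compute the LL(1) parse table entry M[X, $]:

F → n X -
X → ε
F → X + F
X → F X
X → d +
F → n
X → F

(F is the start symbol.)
To find M[X, $], we find productions for X where $ is in the predict set (PREDICT(N → α) = (FIRST(α) \ {ε}) ∪ (FOLLOW(N) if α ⇒* ε)).

Relevant sets:
  FIRST(F) = { '+', 'd', 'n' }
  FOLLOW(X) = { '+', '-' }

X → ε: PREDICT = { '+', '-' }
X → F X: PREDICT = { '+', 'd', 'n' }
X → d +: PREDICT = { 'd' }
X → F: PREDICT = { '+', 'd', 'n' }

M[X, $] is empty (no production applies)

Answer: Empty (error entry)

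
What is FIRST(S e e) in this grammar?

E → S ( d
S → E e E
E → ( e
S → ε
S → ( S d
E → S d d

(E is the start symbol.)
FIRST sets of the non-terminals involved (from the grammar, by fixed-point iteration):
  FIRST(S) = { '(', 'd', ε }

To compute FIRST(S e e), process the symbols left to right:
Symbol S is a non-terminal. Add FIRST(S) \ {ε} = { '(', 'd' }
S is nullable (ε ∈ FIRST(S)), continue to the next symbol.
Symbol e is a terminal. Add 'e' and stop.
FIRST(S e e) = { '(', 'd', 'e' }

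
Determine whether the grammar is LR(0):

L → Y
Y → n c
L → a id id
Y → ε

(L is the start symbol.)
A grammar is LR(0) if no state in the canonical LR(0) collection has:
  - both a shift item (dot before a terminal) and a complete item (shift-reduce conflict), or
  - two or more complete items (reduce-reduce conflict; the accept item [L' → L .] counts as a complete item here).

Augment with L' → L and build the canonical LR(0) collection (I0 = CLOSURE({[L' → . L]}), then GOTO on every symbol after a dot until no new states appear). It has 8 states:
  I0: { [L → . Y], [L → . a id id], [L' → . L], [Y → . n c], [Y → .] }  — shift, reduce
  I1: { [L' → L .] }  — accept
  I2: { [L → Y .] }  — reduce
  I3: { [L → a . id id] }  — shift
  I4: { [Y → n . c] }  — shift
  I5: { [Y → n c .] }  — reduce
  I6: { [L → a id . id] }  — shift
  I7: { [L → a id id .] }  — reduce

Conflict in state I0:
  Shift-reduce conflict between [Y → .] and [L → . a id id]
So the grammar is NOT LR(0).

Answer: No. Shift-reduce conflict between [Y → .] and [L → . a id id]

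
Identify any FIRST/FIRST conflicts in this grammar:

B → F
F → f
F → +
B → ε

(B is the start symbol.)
No FIRST/FIRST conflicts.

A FIRST/FIRST conflict occurs when two productions N → α and N → β for the same non-terminal have FIRST(α) ∩ FIRST(β) ≠ ∅ (with ε ∈ FIRST of a nullable right-hand side, so two nullable alternatives also conflict).

FIRST sets of the non-terminals at (or reachable through a nullable prefix from) the front of some alternative:
  FIRST(F) = { '+', 'f' }

Productions for B:
  B → F: FIRST = { '+', 'f' }
  B → ε: FIRST = { ε }
Productions for F:
  F → f: FIRST = { 'f' }
  F → +: FIRST = { '+' }

All alternatives of each non-terminal have pairwise disjoint FIRST sets.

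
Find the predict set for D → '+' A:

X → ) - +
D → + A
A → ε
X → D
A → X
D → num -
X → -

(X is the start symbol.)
PREDICT(D → '+' A) = (FIRST(RHS) \ {ε}) ∪ (FOLLOW(D) if ε ∈ FIRST(RHS), i.e. RHS ⇒* ε)
FIRST('+' A) = { '+' }
ε ∉ FIRST('+' A), so FOLLOW(D) is not added.
PREDICT(D → '+' A) = { '+' }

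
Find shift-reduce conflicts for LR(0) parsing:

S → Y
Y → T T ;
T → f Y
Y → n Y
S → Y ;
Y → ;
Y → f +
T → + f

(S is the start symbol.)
Yes — I5: [S → Y .] vs [S → Y . ;]; I9: [Y → f + .] vs [T → + . f]

Augment with S' → S and build the canonical LR(0) collection (I0 = CLOSURE({[S' → . S]}), then GOTO on every symbol after a dot until no new states appear). It has 16 states:
  I0: { [S → . Y ;], [S → . Y], [S' → . S], [T → . + f], [T → . f Y], [Y → . ;], [Y → . T T ;], [Y → . f +], [Y → . n Y] }  — shift
  I1: { [T → + . f] }  — shift
  I2: { [Y → ; .] }  — reduce
  I3: { [S' → S .] }  — accept
  I4: { [T → . + f], [T → . f Y], [Y → T . T ;] }  — shift
  I5: { [S → Y . ;], [S → Y .] }  — shift, reduce
  I6: { [T → . + f], [T → . f Y], [T → f . Y], [Y → . ;], [Y → . T T ;], [Y → . f +], [Y → . n Y], [Y → f . +] }  — shift
  I7: { [T → . + f], [T → . f Y], [Y → . ;], [Y → . T T ;], [Y → . f +], [Y → . n Y], [Y → n . Y] }  — shift
  I8: { [Y → n Y .] }  — reduce
  I9: { [T → + . f], [Y → f + .] }  — shift, reduce
  I10: { [T → f Y .] }  — reduce
  I11: { [T → + f .] }  — reduce
  I12: { [S → Y ; .] }  — reduce
  I13: { [Y → T T . ;] }  — shift
  I14: { [T → . + f], [T → . f Y], [T → f . Y], [Y → . ;], [Y → . T T ;], [Y → . f +], [Y → . n Y] }  — shift
  I15: { [Y → T T ; .] }  — reduce

I5 contains reduce item [S → Y .] and shift item [S → Y . ;] — shift-reduce conflict.
I9 contains reduce item [Y → f + .] and shift item [T → + . f] — shift-reduce conflict.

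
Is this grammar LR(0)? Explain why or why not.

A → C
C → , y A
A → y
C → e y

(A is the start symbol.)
Augment with A' → A and build the canonical LR(0) collection (I0 = CLOSURE({[A' → . A]}), then GOTO on every symbol after a dot until no new states appear). It has 9 states:
  I0: { [A → . C], [A → . y], [A' → . A], [C → . , y A], [C → . e y] }  — shift
  I1: { [C → , . y A] }  — shift
  I2: { [A' → A .] }  — accept
  I3: { [A → C .] }  — reduce
  I4: { [C → e . y] }  — shift
  I5: { [A → y .] }  — reduce
  I6: { [C → e y .] }  — reduce
  I7: { [A → . C], [A → . y], [C → , y . A], [C → . , y A], [C → . e y] }  — shift
  I8: { [C → , y A .] }  — reduce

Every state is either a pure shift/goto state or contains exactly one complete item and nothing to shift — no conflicts. The grammar is LR(0).

Answer: Yes, the grammar is LR(0)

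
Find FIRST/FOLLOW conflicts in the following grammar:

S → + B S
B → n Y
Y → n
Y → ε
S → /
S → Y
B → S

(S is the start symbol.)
Yes. S → '+' B S with FOLLOW(S) on { '+' }; S → '/' with FOLLOW(S) on { '/' }; B → n Y with FOLLOW(B) on { 'n' }; Y → n with FOLLOW(Y) on { 'n' }

A FIRST/FOLLOW conflict occurs when a non-terminal N has a nullable alternative N → β (β ⇒* ε) and another alternative N → α with FIRST(α) ∩ FOLLOW(N) ≠ ∅: on such a lookahead the parser cannot decide between expanding α and letting N vanish via β.

Nullable non-terminals: B, S, Y.
FIRST sets used below: FIRST(S) = { '+', '/', 'n', ε }, FIRST(Y) = { 'n', ε }

B: nullable alternative(s) B → S; FOLLOW(B) = { $, '+', '/', 'n' }
  B → n Y: FIRST \ {ε} = { 'n' } — overlaps FOLLOW(B) on { 'n' }: CONFLICT
  B → S: FIRST \ {ε} = { '+', '/', 'n' } — this is the only nullable alternative, skip

S: nullable alternative(s) S → Y; FOLLOW(S) = { $, '+', '/', 'n' }
  S → + B S: FIRST \ {ε} = { '+' } — overlaps FOLLOW(S) on { '+' }: CONFLICT
  S → /: FIRST \ {ε} = { '/' } — overlaps FOLLOW(S) on { '/' }: CONFLICT
  S → Y: FIRST \ {ε} = { 'n' } — this is the only nullable alternative, skip

Y: nullable alternative(s) Y → ε; FOLLOW(Y) = { $, '+', '/', 'n' }
  Y → n: FIRST \ {ε} = { 'n' } — overlaps FOLLOW(Y) on { 'n' }: CONFLICT
  Y → ε: FIRST \ {ε} = { } — this is the only nullable alternative, skip

So the grammar has 4 FIRST/FOLLOW conflicts (marked CONFLICT above).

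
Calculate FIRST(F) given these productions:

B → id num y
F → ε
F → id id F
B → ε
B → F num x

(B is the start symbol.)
From F → ε:
  - ε-production, so ε ∈ FIRST(F)
From F → id id F:
  - id is a terminal: add 'id' and stop

Collecting: FIRST(F) = { 'id', ε }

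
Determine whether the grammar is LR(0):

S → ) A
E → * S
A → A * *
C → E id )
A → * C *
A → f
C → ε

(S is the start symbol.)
No. Shift-reduce conflict between [C → .] and [E → . * S]

Augment with S' → S and build the canonical LR(0) collection (I0 = CLOSURE({[S' → . S]}), then GOTO on every symbol after a dot until no new states appear). It has 15 states:
  I0: { [S → . ) A], [S' → . S] }  — shift
  I1: { [A → . * C *], [A → . A * *], [A → . f], [S → ) . A] }  — shift
  I2: { [S' → S .] }  — accept
  I3: { [A → * . C *], [C → . E id )], [C → .], [E → . * S] }  — shift, reduce
  I4: { [A → A . * *], [S → ) A .] }  — shift, reduce
  I5: { [A → f .] }  — reduce
  I6: { [A → A * . *] }  — shift
  I7: { [A → A * * .] }  — reduce
  I8: { [E → * . S], [S → . ) A] }  — shift
  I9: { [A → * C . *] }  — shift
  I10: { [C → E . id )] }  — shift
  I11: { [C → E id . )] }  — shift
  I12: { [C → E id ) .] }  — reduce
  I13: { [A → * C * .] }  — reduce
  I14: { [E → * S .] }  — reduce

Conflict in state I3:
  Shift-reduce conflict between [C → .] and [E → . * S]
So the grammar is NOT LR(0).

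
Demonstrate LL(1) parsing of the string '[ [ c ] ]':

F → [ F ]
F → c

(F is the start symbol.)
Stack is shown with the top on the left.

Stack      Input        Action
------------------------------
F $        [ [ c ] ] $  output F → [ F ]
[ F ] $    [ [ c ] ] $  match '['
F ] $      [ c ] ] $    output F → [ F ]
[ F ] ] $  [ c ] ] $    match '['
F ] ] $    c ] ] $      output F → c
c ] ] $    c ] ] $      match 'c'
] ] $      ] ] $        match ']'
] $        ] $          match ']'
$          $            accept

The string is accepted.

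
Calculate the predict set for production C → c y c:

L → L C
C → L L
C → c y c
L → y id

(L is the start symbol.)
{ 'c' }

PREDICT(C → c y c) = (FIRST(RHS) \ {ε}) ∪ (FOLLOW(C) if ε ∈ FIRST(RHS), i.e. RHS ⇒* ε)
FIRST(c y c) = { 'c' }
ε ∉ FIRST(c y c), so FOLLOW(C) is not added.
PREDICT(C → c y c) = { 'c' }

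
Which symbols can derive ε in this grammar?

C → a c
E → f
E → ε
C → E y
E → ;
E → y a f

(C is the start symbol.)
{ 'E' }

A non-terminal is nullable if it can derive ε (the empty string): either it has an ε-production, or it has a production whose right-hand side consists entirely of nullable non-terminals.

ε-productions: E → ε
So E is immediately nullable.
No further non-terminal can be added: every production for the remaining non-terminals contains a terminal or a non-nullable non-terminal.
Nullable = { 'E' }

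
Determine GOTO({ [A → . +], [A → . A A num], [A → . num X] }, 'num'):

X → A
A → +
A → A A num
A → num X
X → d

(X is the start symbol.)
GOTO(I, 'num') = CLOSURE({ [A → αX.β] : [A → α.Xβ] ∈ I, X = 'num' })

Items with dot before 'num', with the dot advanced:
  [A → . num X] → [A → num . X]
Closure of the advanced items:
  [A → num . X] has the dot before X: add [X → . A], [X → . d]
  [X → . A] has the dot before A: add [A → . +], [A → . A A num], [A → . num X]

GOTO = { [A → . +], [A → . A A num], [A → . num X], [A → num . X], [X → . A], [X → . d] }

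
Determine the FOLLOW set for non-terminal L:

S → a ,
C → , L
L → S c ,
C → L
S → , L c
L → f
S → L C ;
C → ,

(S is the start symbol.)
{ ',', ';', 'a', 'c', 'f' }

In C → , L: L is at the end, add FOLLOW(C)
In C → L: L is at the end, add FOLLOW(C)
In S → , L c: L is followed by c, add FIRST(c) \ {ε} = { 'c' }
In S → L C ;: L is followed by C ';', add FIRST(C ';') \ {ε} = { ',', 'a', 'f' }

The FOLLOW sets referred to above (computed the same way, to a fixed point):
  FOLLOW(C) = { ';' }

Taking the union: FOLLOW(L) = { ',', ';', 'a', 'c', 'f' }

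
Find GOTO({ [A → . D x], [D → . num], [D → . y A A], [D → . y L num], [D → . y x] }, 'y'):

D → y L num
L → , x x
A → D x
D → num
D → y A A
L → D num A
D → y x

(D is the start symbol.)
{ [A → . D x], [D → . num], [D → . y A A], [D → . y L num], [D → . y x], [D → y . A A], [D → y . L num], [D → y . x], [L → . , x x], [L → . D num A] }

GOTO(I, 'y') = CLOSURE({ [A → αX.β] : [A → α.Xβ] ∈ I, X = 'y' })

Items with dot before 'y', with the dot advanced:
  [D → . y A A] → [D → y . A A]
  [D → . y L num] → [D → y . L num]
  [D → . y x] → [D → y . x]
Closure of the advanced items:
  [D → y . A A] has the dot before A: add [A → . D x]
  [D → y . L num] has the dot before L: add [L → . , x x], [L → . D num A]
  [A → . D x] has the dot before D: add [D → . y L num], [D → . num], [D → . y A A], [D → . y x]

GOTO = { [A → . D x], [D → . num], [D → . y A A], [D → . y L num], [D → . y x], [D → y . A A], [D → y . L num], [D → y . x], [L → . , x x], [L → . D num A] }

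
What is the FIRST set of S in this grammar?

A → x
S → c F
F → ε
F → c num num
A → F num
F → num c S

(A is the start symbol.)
{ 'c' }

To compute FIRST(S), examine every production with S on the left-hand side, reading each right-hand side left to right until a non-nullable symbol is reached.

From S → c F:
  - c is a terminal: add 'c' and stop

Collecting: FIRST(S) = { 'c' }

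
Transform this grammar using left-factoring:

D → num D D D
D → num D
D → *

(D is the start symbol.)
Left-factoring transforms A → αβ₁ | αβ₂ into A → αA' and A' → β₁ | β₂
(α is the longest common prefix among the alternatives). Repeat until
no nonterminal has two alternatives with a common prefix.

Round 1: D has alternatives sharing prefix 'num D'. Introduce D': D → num D D'
  Add: D' → D D
  Add: D' → ε

No remaining common prefixes — done.

Resulting grammar:
D → num D D'
D' → D D
D' → ε
D → *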